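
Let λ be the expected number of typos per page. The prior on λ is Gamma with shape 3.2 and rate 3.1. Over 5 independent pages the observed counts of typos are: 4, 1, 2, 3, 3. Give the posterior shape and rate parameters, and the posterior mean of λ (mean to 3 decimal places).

The Poisson likelihood adds the total count to the shape and the number of exposure periods to the rate. Here ∑xᵢ = 13 and n = 5, so shape 3.2→16.2 and rate 3.1→8.1.
Posterior mean = shape/rate = 16.2/8.1 = 2.000.

Posterior: Gamma(shape=16.2, rate=8.1); mean ≈ 2.000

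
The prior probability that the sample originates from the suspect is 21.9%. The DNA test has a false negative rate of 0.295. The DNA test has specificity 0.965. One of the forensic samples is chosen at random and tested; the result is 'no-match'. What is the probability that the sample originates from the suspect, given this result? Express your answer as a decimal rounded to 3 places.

P(H | E) ≈ 0.079

Let H be the event that the sample originates from the suspect. P(H) = 0.219, so P(¬H) = 0.781. With E the 'no-match' result, P(E|H) = 0.295 and P(E|¬H) = 0.965.
P(E) = 0.295·0.219 + 0.965·0.781 = 0.064605 + 0.75367 = 0.81827.
By Bayes' theorem, P(H|E) = 0.064605 / 0.81827 = 0.079.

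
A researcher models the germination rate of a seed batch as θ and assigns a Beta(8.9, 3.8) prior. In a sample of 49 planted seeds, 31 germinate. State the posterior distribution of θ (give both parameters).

The binomial likelihood is conjugate to the Beta prior: with 31 successes and 18 failures, the posterior is Beta(8.9+31, 3.8+18) = Beta(39.9, 21.8).

Posterior: Beta(39.9, 21.8)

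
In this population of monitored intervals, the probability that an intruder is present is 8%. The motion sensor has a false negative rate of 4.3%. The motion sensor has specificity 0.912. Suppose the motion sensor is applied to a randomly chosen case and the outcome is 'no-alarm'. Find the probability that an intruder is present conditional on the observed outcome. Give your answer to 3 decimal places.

P(H | E) ≈ 0.004

Write H for 'an intruder is present'. Prior odds H:¬H = 0.08/0.92 = 0.086957. For the 'no-alarm' outcome, the likelihood ratio is 0.043/0.912 = 0.047149.
Posterior odds = 0.086957 × 0.047149 = 0.0040999, so P(H|E) = 0.0040999/(1+0.0040999) = 0.004.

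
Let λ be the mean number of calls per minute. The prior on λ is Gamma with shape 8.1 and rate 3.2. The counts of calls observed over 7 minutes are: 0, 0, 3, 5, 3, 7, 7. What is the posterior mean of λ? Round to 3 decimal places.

Posterior mean ≈ 3.245

The Poisson likelihood adds the total count to the shape and the number of exposure periods to the rate. Here ∑xᵢ = 25 and n = 7, so shape 8.1→33.1 and rate 3.2→10.2.
Posterior mean = shape/rate = 33.1/10.2 = 3.245.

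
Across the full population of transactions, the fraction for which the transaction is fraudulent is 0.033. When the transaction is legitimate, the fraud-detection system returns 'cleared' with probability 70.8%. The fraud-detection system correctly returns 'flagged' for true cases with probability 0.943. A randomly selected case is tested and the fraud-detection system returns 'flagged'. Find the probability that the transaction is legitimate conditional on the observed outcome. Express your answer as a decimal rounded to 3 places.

P(¬H | E) ≈ 0.901

Let H be the event that the transaction is fraudulent. P(H) = 0.033, so P(¬H) = 0.967. With E the 'flagged' result, P(E|H) = 0.943 and P(E|¬H) = 0.292.
P(E) = 0.943·0.033 + 0.292·0.967 = 0.031119 + 0.28236 = 0.31348.
By Bayes' theorem, P(H|E) = 0.031119 / 0.31348 = 0.099. Hence P(¬H|E) = 1 − 0.099 = 0.901.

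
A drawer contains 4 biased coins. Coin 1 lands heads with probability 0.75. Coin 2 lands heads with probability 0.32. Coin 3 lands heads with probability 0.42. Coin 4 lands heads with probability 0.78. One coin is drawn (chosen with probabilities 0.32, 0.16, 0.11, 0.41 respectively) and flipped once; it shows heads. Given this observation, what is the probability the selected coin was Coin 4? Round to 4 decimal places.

P(heads|C1) = 0.75; P(heads|C2) = 0.32; P(heads|C3) = 0.42; P(heads|C4) = 0.78.
Prior × likelihood for each source: 0.32·0.75=0.2400, 0.16·0.32=0.05120, 0.11·0.42=0.04620, 0.41·0.78=0.3198. Summing gives P(heads) = 0.65720.
P(Coin 4 | heads) = 0.3198 / 0.65720 = 0.4866.

Posterior probability ≈ 0.4866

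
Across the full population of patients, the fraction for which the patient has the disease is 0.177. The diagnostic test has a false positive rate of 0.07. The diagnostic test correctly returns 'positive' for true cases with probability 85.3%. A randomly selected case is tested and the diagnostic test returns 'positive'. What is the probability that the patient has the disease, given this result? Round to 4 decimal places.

Write H for 'the patient has the disease'. Prior odds H:¬H = 0.177/0.823 = 0.21507. For the 'positive' outcome, the likelihood ratio is 0.853/0.07 = 12.186.
Posterior odds = 0.21507 × 12.186 = 2.6207, so P(H|E) = 2.6207/(1+2.6207) = 0.7238.

P(H | E) ≈ 0.7238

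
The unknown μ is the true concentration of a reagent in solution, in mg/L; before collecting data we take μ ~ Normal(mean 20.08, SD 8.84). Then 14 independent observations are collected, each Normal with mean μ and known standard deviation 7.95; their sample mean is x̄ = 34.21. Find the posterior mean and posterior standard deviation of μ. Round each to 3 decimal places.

Prior precision 1/τ₀² = 1/8.84² = 0.0127966; data precision n/σ² = 14/7.95² = 0.221510.
Posterior precision = 0.0127966 + 0.221510 = 0.234307, giving posterior SD = 1/√0.234307 = 2.066.
Posterior mean = (0.0127966·20.08 + 0.221510·34.21) / 0.234307 = 33.438.

Posterior mean ≈ 33.438; posterior SD ≈ 2.066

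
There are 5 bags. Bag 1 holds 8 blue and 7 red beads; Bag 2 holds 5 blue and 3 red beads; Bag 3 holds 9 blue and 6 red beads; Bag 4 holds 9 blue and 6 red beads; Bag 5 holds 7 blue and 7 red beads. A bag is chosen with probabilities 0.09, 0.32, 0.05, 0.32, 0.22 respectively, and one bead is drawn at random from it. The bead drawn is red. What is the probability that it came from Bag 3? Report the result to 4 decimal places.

P(red|Bag 1) = 0.4667; P(red|Bag 2) = 0.375; P(red|Bag 3) = 0.4; P(red|Bag 4) = 0.4; P(red|Bag 5) = 0.5.
Prior × likelihood for each source: 0.09·0.4667=0.04200, 0.32·0.375=0.1200, 0.05·0.4=0.02000, 0.32·0.4=0.1280, 0.22·0.5=0.1100. Summing gives P(red) = 0.42000.
P(Bag 3 | red) = 0.02000 / 0.42000 = 0.0476.

Posterior probability ≈ 0.0476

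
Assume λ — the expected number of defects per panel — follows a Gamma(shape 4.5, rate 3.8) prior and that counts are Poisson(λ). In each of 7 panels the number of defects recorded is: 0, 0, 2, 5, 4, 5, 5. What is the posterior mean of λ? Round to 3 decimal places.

Posterior mean ≈ 2.361

Total count ∑xᵢ = 21 over n = 7 panels.
Gamma is conjugate to the Poisson likelihood: posterior is Gamma(shape = 4.5+21 = 25.5, rate = 3.8+7 = 10.8).
E[λ | data] = 25.5/10.8 = 2.361.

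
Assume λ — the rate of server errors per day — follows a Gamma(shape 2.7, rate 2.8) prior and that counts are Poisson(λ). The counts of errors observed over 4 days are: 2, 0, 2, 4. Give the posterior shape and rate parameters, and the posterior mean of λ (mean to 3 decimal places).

Posterior: Gamma(shape=10.7, rate=6.8); mean ≈ 1.574

Total count ∑xᵢ = 8 over n = 4 days.
Gamma is conjugate to the Poisson likelihood: posterior is Gamma(shape = 2.7+8 = 10.7, rate = 2.8+4 = 6.8).
E[λ | data] = 10.7/6.8 = 1.574.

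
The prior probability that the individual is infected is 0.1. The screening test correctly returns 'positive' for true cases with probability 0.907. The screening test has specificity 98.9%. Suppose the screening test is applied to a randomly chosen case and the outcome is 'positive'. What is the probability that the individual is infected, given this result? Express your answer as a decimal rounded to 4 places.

P(H | E) ≈ 0.9016

Let H be the event that the individual is infected. P(H) = 0.1, so P(¬H) = 0.9. With E the 'positive' result, P(E|H) = 0.907 and P(E|¬H) = 0.011.
P(E) = 0.907·0.1 + 0.011·0.9 = 0.090700 + 0.0099000 = 0.10060.
By Bayes' theorem, P(H|E) = 0.090700 / 0.10060 = 0.9016.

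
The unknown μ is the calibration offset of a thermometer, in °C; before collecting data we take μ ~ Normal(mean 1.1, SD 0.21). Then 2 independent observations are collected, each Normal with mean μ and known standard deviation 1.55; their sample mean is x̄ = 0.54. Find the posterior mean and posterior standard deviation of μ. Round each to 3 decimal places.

Posterior mean ≈ 1.080; posterior SD ≈ 0.206

With known σ, the Normal prior is conjugate. Weight on the data is w = (n/σ²)/(n/σ² + 1/τ₀²) = 0.832466/(0.832466+22.6757) = 0.035412.
Posterior mean = w·x̄ + (1−w)·μ₀ = 0.035412·0.54 + 0.96459·1.1 = 1.080. Posterior variance = 1/(0.832466+22.6757) = 0.0425383, so SD = 0.206.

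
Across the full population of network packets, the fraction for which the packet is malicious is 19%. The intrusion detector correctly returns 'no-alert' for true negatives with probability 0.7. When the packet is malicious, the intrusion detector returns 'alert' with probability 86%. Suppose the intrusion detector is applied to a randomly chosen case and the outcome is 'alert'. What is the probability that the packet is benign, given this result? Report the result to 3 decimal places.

Write H for 'the packet is malicious'. Prior odds H:¬H = 0.19/0.81 = 0.23457. For the 'alert' outcome, the likelihood ratio is 0.86/0.3 = 2.8667.
Posterior odds = 0.23457 × 2.8667 = 0.67243, so P(H|E) = 0.67243/(1+0.67243) = 0.402. Then P(¬H|E) = 1 − 0.402 = 0.598.

P(¬H | E) ≈ 0.598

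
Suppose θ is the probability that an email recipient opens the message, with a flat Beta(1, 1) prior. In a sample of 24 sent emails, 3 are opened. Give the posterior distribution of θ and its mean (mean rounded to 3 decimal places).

Observing 3 successes and 21 failures updates Beta(1, 1) by adding the success and failure counts to the two shape parameters: α = 1+3 = 4, β = 1+21 = 22.
E[θ | data] = 4/(4+22) = 0.154.

Posterior: Beta(4, 22); mean ≈ 0.154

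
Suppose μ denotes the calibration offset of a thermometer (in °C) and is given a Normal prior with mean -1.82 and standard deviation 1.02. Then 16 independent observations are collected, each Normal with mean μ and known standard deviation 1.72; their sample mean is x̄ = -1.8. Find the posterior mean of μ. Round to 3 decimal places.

Posterior mean ≈ -1.803

With known σ, the Normal prior is conjugate. Weight on the data is w = (n/σ²)/(n/σ² + 1/τ₀²) = 5.40833/(5.40833+0.961169) = 0.84910.
Posterior mean = w·x̄ + (1−w)·μ₀ = 0.84910·-1.8 + 0.15090·-1.82 = -1.803.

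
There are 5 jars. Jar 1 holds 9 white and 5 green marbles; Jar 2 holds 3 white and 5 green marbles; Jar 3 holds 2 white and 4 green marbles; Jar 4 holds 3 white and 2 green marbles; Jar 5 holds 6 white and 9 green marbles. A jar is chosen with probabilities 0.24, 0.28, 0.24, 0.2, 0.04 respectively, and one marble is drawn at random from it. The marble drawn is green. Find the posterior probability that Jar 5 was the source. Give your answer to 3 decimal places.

Posterior probability ≈ 0.046

P(green|Jar 1) = 0.3571; P(green|Jar 2) = 0.625; P(green|Jar 3) = 0.6667; P(green|Jar 4) = 0.4; P(green|Jar 5) = 0.6.
Prior × likelihood for each source: 0.24·0.3571=0.08571, 0.28·0.625=0.1750, 0.24·0.6667=0.1600, 0.2·0.4=0.08000, 0.04·0.6=0.02400. Summing gives P(green) = 0.52471.
P(Jar 5 | green) = 0.02400 / 0.52471 = 0.046.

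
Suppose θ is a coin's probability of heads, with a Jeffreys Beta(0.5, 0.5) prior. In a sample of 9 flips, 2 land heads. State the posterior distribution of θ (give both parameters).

Observing 2 successes and 7 failures updates Beta(0.5, 0.5) by adding the success and failure counts to the two shape parameters: α = 0.5+2 = 2.5, β = 0.5+7 = 7.5.

Posterior: Beta(2.5, 7.5)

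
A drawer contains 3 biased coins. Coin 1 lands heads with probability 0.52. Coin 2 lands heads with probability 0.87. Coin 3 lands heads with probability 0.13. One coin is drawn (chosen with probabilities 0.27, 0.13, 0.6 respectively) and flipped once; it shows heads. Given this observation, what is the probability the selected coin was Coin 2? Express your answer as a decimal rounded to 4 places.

Tabulate prior·likelihood by source: [1] prior 0.27, lik 0.52, product 0.1404; [2] prior 0.13, lik 0.87, product 0.1131; [3] prior 0.6, lik 0.13, product 0.07800.
Normalizing constant = 0.33150; the posterior for Coin 2 is its product over the sum, 0.1131/0.33150 = 0.3412.

Posterior probability ≈ 0.3412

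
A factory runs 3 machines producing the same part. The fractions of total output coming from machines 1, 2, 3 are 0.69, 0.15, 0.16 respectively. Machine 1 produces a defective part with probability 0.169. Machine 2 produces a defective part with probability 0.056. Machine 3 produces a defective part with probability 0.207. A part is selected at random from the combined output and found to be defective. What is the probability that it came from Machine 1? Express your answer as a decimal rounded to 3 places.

Posterior probability ≈ 0.737

Tabulate prior·likelihood by source: [1] prior 0.69, lik 0.169, product 0.1166; [2] prior 0.15, lik 0.056, product 0.008400; [3] prior 0.16, lik 0.207, product 0.03312.
Normalizing constant = 0.15813; the posterior for Machine 1 is its product over the sum, 0.1166/0.15813 = 0.737.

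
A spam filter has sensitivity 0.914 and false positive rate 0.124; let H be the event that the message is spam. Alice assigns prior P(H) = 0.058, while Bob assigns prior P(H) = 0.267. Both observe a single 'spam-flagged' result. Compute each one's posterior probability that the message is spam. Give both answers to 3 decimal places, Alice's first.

Alice: 0.312; Bob: 0.729

P('+'|H) = 0.914, P('+'|¬H) = 0.124.
Alice: numerator 0.914·0.058 = 0.053012; evidence = 0.053012+0.124·0.942 = 0.16982; posterior = 0.312.
Bob: numerator 0.914·0.267 = 0.24404; evidence = 0.24404+0.124·0.733 = 0.33493; posterior = 0.729.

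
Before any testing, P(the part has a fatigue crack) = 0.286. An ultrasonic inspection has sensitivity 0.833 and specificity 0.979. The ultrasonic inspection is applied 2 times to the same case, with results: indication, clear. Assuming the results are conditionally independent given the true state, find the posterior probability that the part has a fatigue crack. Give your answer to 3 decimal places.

With H the event that the part has a fatigue crack, the joint likelihood of the observed sequence is P(data|H) = 0.833·0.167 = 0.13911 and P(data|¬H) = 0.021·0.979 = 0.020559.
Bayes: P(H|data) = 0.286·0.13911 / (0.286·0.13911 + 0.714·0.020559) = 0.039786/0.054465 = 0.7305.

Posterior P(H) ≈ 0.730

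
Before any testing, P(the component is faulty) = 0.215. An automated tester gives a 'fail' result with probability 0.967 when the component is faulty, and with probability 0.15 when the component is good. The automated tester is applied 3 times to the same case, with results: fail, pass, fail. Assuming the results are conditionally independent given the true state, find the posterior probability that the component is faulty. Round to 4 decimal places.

With H the event that the component is faulty, the joint likelihood of the observed sequence is P(data|H) = 0.967·0.033·0.967 = 0.030858 and P(data|¬H) = 0.15·0.85·0.15 = 0.019125.
Bayes: P(H|data) = 0.215·0.030858 / (0.215·0.030858 + 0.785·0.019125) = 0.0066345/0.021648 = 0.3065.

Posterior P(H) ≈ 0.3065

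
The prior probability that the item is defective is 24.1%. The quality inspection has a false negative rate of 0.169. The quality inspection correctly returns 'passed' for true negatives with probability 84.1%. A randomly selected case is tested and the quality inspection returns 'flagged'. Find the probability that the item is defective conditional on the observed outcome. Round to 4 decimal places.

P(H | E) ≈ 0.6240

Let H be the event that the item is defective. P(H) = 0.241, so P(¬H) = 0.759. With E the 'flagged' result, P(E|H) = 0.831 and P(E|¬H) = 0.159.
P(E) = 0.831·0.241 + 0.159·0.759 = 0.20027 + 0.12068 = 0.32095.
By Bayes' theorem, P(H|E) = 0.20027 / 0.32095 = 0.6240.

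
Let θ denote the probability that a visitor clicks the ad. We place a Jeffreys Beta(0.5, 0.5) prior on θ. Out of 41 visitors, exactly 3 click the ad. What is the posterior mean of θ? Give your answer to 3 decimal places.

Observing 3 successes and 38 failures updates Beta(0.5, 0.5) by adding the success and failure counts to the two shape parameters: α = 0.5+3 = 3.5, β = 0.5+38 = 38.5.
E[θ | data] = 3.5/(3.5+38.5) = 0.083.

Posterior mean ≈ 0.083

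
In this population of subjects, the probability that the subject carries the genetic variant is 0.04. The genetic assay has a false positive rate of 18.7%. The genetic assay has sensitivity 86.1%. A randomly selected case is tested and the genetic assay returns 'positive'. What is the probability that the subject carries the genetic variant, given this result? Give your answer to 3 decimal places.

P(H | E) ≈ 0.161

Write H for 'the subject carries the genetic variant'. Prior odds H:¬H = 0.04/0.96 = 0.041667. For the 'positive' outcome, the likelihood ratio is 0.861/0.187 = 4.6043.
Posterior odds = 0.041667 × 4.6043 = 0.19184, so P(H|E) = 0.19184/(1+0.19184) = 0.161.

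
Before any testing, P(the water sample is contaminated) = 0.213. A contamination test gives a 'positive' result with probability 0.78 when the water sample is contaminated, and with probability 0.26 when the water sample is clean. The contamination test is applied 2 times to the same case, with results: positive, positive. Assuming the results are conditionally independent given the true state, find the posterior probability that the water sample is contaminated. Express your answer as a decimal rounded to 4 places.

With H the event that the water sample is contaminated, the joint likelihood of the observed sequence is P(data|H) = 0.78·0.78 = 0.60840 and P(data|¬H) = 0.26·0.26 = 0.067600.
Bayes: P(H|data) = 0.213·0.60840 / (0.213·0.60840 + 0.787·0.067600) = 0.12959/0.18279 = 0.7089.

Posterior P(H) ≈ 0.7089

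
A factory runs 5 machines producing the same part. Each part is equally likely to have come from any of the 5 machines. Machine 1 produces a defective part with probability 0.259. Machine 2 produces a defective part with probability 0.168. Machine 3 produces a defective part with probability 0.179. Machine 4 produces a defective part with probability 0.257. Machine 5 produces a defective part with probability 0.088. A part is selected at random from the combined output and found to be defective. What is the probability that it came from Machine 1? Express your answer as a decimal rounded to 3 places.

Tabulate prior·likelihood by source: [1] prior 0.2, lik 0.259, product 0.05180; [2] prior 0.2, lik 0.168, product 0.03360; [3] prior 0.2, lik 0.179, product 0.03580; [4] prior 0.2, lik 0.257, product 0.05140; [5] prior 0.2, lik 0.088, product 0.01760.
Normalizing constant = 0.19020; the posterior for Machine 1 is its product over the sum, 0.05180/0.19020 = 0.272.

Posterior probability ≈ 0.272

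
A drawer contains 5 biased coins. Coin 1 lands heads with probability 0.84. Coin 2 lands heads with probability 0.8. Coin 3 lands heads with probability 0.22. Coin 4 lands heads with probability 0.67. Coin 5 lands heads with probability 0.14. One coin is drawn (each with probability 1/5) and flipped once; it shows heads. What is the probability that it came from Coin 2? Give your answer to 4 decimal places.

Posterior probability ≈ 0.2996

P(heads|C1) = 0.84; P(heads|C2) = 0.8; P(heads|C3) = 0.22; P(heads|C4) = 0.67; P(heads|C5) = 0.14.
Prior × likelihood for each source: 0.2·0.84=0.1680, 0.2·0.8=0.1600, 0.2·0.22=0.04400, 0.2·0.67=0.1340, 0.2·0.14=0.02800. Summing gives P(heads) = 0.53400.
P(Coin 2 | heads) = 0.1600 / 0.53400 = 0.2996.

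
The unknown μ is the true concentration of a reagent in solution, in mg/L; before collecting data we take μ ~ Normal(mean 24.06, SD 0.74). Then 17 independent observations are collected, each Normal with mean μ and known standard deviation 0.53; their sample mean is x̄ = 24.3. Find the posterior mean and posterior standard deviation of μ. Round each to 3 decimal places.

Posterior mean ≈ 24.293; posterior SD ≈ 0.127

With known σ, the Normal prior is conjugate. Weight on the data is w = (n/σ²)/(n/σ² + 1/τ₀²) = 60.5198/(60.5198+1.82615) = 0.97071.
Posterior mean = w·x̄ + (1−w)·μ₀ = 0.97071·24.3 + 0.029291·24.06 = 24.293. Posterior variance = 1/(60.5198+1.82615) = 0.0160395, so SD = 0.127.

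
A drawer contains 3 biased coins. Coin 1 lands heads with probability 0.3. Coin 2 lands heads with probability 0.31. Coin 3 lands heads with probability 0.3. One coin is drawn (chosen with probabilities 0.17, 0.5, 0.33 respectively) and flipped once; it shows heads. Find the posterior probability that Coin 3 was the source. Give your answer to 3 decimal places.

P(heads|C1) = 0.3; P(heads|C2) = 0.31; P(heads|C3) = 0.3.
Prior × likelihood for each source: 0.17·0.3=0.05100, 0.5·0.31=0.1550, 0.33·0.3=0.09900. Summing gives P(heads) = 0.30500.
P(Coin 3 | heads) = 0.09900 / 0.30500 = 0.325.

Posterior probability ≈ 0.325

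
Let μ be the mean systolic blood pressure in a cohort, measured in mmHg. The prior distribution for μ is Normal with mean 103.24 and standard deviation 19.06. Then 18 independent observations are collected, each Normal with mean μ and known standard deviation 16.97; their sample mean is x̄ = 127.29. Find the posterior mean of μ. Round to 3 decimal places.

Posterior mean ≈ 126.276

With known σ, the Normal prior is conjugate. Weight on the data is w = (n/σ²)/(n/σ² + 1/τ₀²) = 0.0625041/(0.0625041+0.00275267) = 0.95782.
Posterior mean = w·x̄ + (1−w)·μ₀ = 0.95782·127.29 + 0.042182·103.24 = 126.276.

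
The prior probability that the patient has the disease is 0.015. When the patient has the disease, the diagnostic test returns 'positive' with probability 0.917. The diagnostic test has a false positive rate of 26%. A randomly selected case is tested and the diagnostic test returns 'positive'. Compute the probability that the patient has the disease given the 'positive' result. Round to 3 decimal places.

P(H | E) ≈ 0.051

Write H for 'the patient has the disease'. Prior odds H:¬H = 0.015/0.985 = 0.015228. For the 'positive' outcome, the likelihood ratio is 0.917/0.26 = 3.5269.
Posterior odds = 0.015228 × 3.5269 = 0.053709, so P(H|E) = 0.053709/(1+0.053709) = 0.051.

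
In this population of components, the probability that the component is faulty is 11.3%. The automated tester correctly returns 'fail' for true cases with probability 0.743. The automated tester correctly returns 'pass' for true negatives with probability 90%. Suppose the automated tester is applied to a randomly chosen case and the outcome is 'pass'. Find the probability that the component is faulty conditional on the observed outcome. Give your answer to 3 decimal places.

P(H | E) ≈ 0.035

Write H for 'the component is faulty'. Prior odds H:¬H = 0.113/0.887 = 0.12740. For the 'pass' outcome, the likelihood ratio is 0.257/0.9 = 0.28556.
Posterior odds = 0.12740 × 0.28556 = 0.036379, so P(H|E) = 0.036379/(1+0.036379) = 0.035.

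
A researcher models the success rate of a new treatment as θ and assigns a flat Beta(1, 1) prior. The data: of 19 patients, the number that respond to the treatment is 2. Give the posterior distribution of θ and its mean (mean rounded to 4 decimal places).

The binomial likelihood is conjugate to the Beta prior: with 2 successes and 17 failures, the posterior is Beta(1+2, 1+17) = Beta(3, 18).
E[θ | data] = 3/(3+18) = 0.1429.

Posterior: Beta(3, 18); mean ≈ 0.1429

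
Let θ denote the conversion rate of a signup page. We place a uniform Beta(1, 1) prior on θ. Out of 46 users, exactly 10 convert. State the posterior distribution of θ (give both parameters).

Posterior: Beta(11, 37)

Observing 10 successes and 36 failures updates Beta(1, 1) by adding the success and failure counts to the two shape parameters: α = 1+10 = 11, β = 1+36 = 37.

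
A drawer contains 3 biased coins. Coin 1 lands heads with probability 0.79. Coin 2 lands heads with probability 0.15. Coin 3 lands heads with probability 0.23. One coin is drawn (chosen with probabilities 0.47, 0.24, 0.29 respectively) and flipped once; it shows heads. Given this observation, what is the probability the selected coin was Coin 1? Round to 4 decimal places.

P(heads|C1) = 0.79; P(heads|C2) = 0.15; P(heads|C3) = 0.23.
Prior × likelihood for each source: 0.47·0.79=0.3713, 0.24·0.15=0.03600, 0.29·0.23=0.06670. Summing gives P(heads) = 0.47400.
P(Coin 1 | heads) = 0.3713 / 0.47400 = 0.7833.

Posterior probability ≈ 0.7833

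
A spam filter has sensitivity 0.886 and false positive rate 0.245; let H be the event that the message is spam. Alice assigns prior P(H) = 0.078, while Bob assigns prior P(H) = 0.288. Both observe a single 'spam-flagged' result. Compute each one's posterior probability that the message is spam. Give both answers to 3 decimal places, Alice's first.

P('+'|H) = 0.886, P('+'|¬H) = 0.245.
Alice: numerator 0.886·0.078 = 0.069108; evidence = 0.069108+0.245·0.922 = 0.29500; posterior = 0.234.
Bob: numerator 0.886·0.288 = 0.25517; evidence = 0.25517+0.245·0.712 = 0.42961; posterior = 0.594.

Alice: 0.234; Bob: 0.594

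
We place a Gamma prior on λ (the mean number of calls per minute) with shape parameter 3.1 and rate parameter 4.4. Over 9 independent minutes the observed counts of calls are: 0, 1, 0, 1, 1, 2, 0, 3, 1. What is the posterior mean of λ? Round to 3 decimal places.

Total count ∑xᵢ = 9 over n = 9 minutes.
Gamma is conjugate to the Poisson likelihood: posterior is Gamma(shape = 3.1+9 = 12.1, rate = 4.4+9 = 13.4).
Posterior mean = shape/rate = 12.1/13.4 = 0.903.

Posterior mean ≈ 0.903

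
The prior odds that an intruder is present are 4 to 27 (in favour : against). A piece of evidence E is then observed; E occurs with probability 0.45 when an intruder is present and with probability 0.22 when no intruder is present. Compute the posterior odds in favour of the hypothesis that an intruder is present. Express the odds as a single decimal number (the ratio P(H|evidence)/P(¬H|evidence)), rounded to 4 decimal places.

Posterior odds ≈ 0.3030

Prior odds = 4/27 = 0.14815. In log-odds, ln(0.14815) = -1.9095.
Add log likelihood ratio: ln(2.0455) = 0.71562.
Posterior log-odds = -1.1939, so posterior odds = exp(-1.1939) = 0.30303.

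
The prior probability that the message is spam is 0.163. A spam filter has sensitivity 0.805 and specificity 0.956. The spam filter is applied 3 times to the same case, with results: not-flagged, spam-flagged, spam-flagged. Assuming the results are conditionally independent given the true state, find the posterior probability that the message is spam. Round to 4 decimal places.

Posterior P(H) ≈ 0.9301

Let H be the event that the message is spam; start with P(H) = 0.163. P('spam-flagged'|H) = 0.805, P('spam-flagged'|¬H) = 0.044.
Update on result 1 ('not-flagged'): P(H) ← 0.195·0.1630 / (0.195·0.1630 + 0.956·0.8370) = 0.031785/0.83196 = 0.0382.
Update on result 2 ('spam-flagged'): P(H) ← 0.805·0.0382 / (0.805·0.0382 + 0.044·0.9618) = 0.030755/0.073074 = 0.4209.
Update on result 3 ('spam-flagged'): P(H) ← 0.805·0.4209 / (0.805·0.4209 + 0.044·0.5791) = 0.33880/0.36429 = 0.9301.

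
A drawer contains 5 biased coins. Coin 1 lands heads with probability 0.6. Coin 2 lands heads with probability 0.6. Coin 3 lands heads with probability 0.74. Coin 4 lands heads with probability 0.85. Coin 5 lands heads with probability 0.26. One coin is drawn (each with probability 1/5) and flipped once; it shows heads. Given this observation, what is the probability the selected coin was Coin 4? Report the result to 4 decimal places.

Posterior probability ≈ 0.2787

Tabulate prior·likelihood by source: [1] prior 0.2, lik 0.6, product 0.1200; [2] prior 0.2, lik 0.6, product 0.1200; [3] prior 0.2, lik 0.74, product 0.1480; [4] prior 0.2, lik 0.85, product 0.1700; [5] prior 0.2, lik 0.26, product 0.05200.
Normalizing constant = 0.61000; the posterior for Coin 4 is its product over the sum, 0.1700/0.61000 = 0.2787.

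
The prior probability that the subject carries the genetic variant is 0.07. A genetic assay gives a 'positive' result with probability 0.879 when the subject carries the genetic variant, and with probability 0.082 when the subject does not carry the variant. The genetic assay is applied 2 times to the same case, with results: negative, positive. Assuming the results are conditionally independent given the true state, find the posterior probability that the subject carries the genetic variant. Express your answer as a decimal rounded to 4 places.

With H the event that the subject carries the genetic variant, the joint likelihood of the observed sequence is P(data|H) = 0.121·0.879 = 0.10636 and P(data|¬H) = 0.918·0.082 = 0.075276.
Bayes: P(H|data) = 0.07·0.10636 / (0.07·0.10636 + 0.93·0.075276) = 0.0074451/0.077452 = 0.0961.

Posterior P(H) ≈ 0.0961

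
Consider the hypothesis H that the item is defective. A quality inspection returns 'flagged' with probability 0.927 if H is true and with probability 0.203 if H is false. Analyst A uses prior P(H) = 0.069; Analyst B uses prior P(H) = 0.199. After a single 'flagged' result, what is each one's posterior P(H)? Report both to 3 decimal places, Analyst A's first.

The likelihood ratio for a 'flagged' result is 0.927/0.203 = 4.5665.
Analyst A: prior odds 0.069/0.931 = 0.074114; posterior odds 0.33844; posterior probability 0.253.
Analyst B: prior odds 0.199/0.801 = 0.24844; posterior odds 1.1345; posterior probability 0.532.

Analyst A: 0.253; Analyst B: 0.532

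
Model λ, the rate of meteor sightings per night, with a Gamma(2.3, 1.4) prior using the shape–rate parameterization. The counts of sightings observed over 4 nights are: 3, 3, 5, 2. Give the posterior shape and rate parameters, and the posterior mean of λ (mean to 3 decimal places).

Total count ∑xᵢ = 13 over n = 4 nights.
Gamma is conjugate to the Poisson likelihood: posterior is Gamma(shape = 2.3+13 = 15.3, rate = 1.4+4 = 5.4).
Posterior mean = shape/rate = 15.3/5.4 = 2.833.

Posterior: Gamma(shape=15.3, rate=5.4); mean ≈ 2.833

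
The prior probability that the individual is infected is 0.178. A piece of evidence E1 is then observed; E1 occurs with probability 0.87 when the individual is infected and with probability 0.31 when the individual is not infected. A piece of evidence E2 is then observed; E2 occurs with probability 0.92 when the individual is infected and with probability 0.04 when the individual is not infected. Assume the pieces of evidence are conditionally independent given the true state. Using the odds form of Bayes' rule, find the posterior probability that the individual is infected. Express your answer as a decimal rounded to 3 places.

Prior odds = 0.178/(1−0.178) = 0.21655. In log-odds, ln(0.21655) = -1.5300.
Add log likelihood ratios: ln(2.8065) + ln(23.000) = 4.1674.
Posterior log-odds = 2.6375, so posterior odds = exp(2.6375) = 13.978. Converting, P(H|E) = 13.978/14.978 = 0.933.

Posterior probability ≈ 0.933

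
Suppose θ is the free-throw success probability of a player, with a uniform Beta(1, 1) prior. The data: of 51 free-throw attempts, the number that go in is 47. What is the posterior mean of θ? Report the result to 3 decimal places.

Posterior mean ≈ 0.906

Observing 47 successes and 4 failures updates Beta(1, 1) by adding the success and failure counts to the two shape parameters: α = 1+47 = 48, β = 1+4 = 5.
E[θ | data] = 48/(48+5) = 0.906.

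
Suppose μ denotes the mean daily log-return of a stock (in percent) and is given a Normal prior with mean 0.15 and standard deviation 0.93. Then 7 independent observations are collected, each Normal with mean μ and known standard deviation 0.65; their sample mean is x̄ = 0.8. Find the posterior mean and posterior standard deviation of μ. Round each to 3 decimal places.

Posterior mean ≈ 0.758; posterior SD ≈ 0.238

With known σ, the Normal prior is conjugate. Weight on the data is w = (n/σ²)/(n/σ² + 1/τ₀²) = 16.5680/(16.5680+1.15620) = 0.93477.
Posterior mean = w·x̄ + (1−w)·μ₀ = 0.93477·0.8 + 0.065233·0.15 = 0.758. Posterior variance = 1/(16.5680+1.15620) = 0.0564199, so SD = 0.238.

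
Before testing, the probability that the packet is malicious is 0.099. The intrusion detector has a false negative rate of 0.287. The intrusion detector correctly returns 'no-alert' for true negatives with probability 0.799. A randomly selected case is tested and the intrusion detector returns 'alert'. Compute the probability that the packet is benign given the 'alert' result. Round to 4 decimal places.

Let H be the event that the packet is malicious. P(H) = 0.099, so P(¬H) = 0.901. With E the 'alert' result, P(E|H) = 0.713 and P(E|¬H) = 0.201.
P(E) = 0.713·0.099 + 0.201·0.901 = 0.070587 + 0.18110 = 0.25169.
By Bayes' theorem, P(H|E) = 0.070587 / 0.25169 = 0.2805. Hence P(¬H|E) = 1 − 0.2805 = 0.7195.

P(¬H | E) ≈ 0.7195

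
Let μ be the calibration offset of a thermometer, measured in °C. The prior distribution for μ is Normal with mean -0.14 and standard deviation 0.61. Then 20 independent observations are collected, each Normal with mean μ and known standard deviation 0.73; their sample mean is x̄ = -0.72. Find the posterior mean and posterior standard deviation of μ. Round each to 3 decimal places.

With known σ, the Normal prior is conjugate. Weight on the data is w = (n/σ²)/(n/σ² + 1/τ₀²) = 37.5305/(37.5305+2.68745) = 0.93318.
Posterior mean = w·x̄ + (1−w)·μ₀ = 0.93318·-0.72 + 0.066822·-0.14 = -0.681. Posterior variance = 1/(37.5305+2.68745) = 0.0248645, so SD = 0.158.

Posterior mean ≈ -0.681; posterior SD ≈ 0.158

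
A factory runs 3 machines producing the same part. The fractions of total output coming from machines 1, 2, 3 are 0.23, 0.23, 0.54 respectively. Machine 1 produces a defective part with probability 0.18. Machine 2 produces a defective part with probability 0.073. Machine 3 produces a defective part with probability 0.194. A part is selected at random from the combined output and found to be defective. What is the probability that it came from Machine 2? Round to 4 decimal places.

Posterior probability ≈ 0.1030

Tabulate prior·likelihood by source: [1] prior 0.23, lik 0.18, product 0.04140; [2] prior 0.23, lik 0.073, product 0.01679; [3] prior 0.54, lik 0.194, product 0.1048.
Normalizing constant = 0.16295; the posterior for Machine 2 is its product over the sum, 0.01679/0.16295 = 0.1030.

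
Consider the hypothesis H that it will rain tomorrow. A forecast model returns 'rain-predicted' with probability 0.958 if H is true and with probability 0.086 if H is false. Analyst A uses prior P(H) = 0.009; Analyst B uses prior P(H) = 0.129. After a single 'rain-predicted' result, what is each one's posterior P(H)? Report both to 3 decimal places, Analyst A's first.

Analyst A: 0.092; Analyst B: 0.623

P('+'|H) = 0.958, P('+'|¬H) = 0.086.
Analyst A: numerator 0.958·0.009 = 0.0086220; evidence = 0.0086220+0.086·0.991 = 0.093848; posterior = 0.092.
Analyst B: numerator 0.958·0.129 = 0.12358; evidence = 0.12358+0.086·0.871 = 0.19849; posterior = 0.623.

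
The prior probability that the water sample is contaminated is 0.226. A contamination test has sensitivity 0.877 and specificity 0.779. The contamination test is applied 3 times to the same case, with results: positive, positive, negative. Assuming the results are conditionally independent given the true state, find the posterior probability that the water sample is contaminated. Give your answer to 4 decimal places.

Posterior P(H) ≈ 0.4206

Let H be the event that the water sample is contaminated; start with P(H) = 0.226. P('positive'|H) = 0.877, P('positive'|¬H) = 0.221.
Update on result 1 ('positive'): P(H) ← 0.877·0.2260 / (0.877·0.2260 + 0.221·0.7740) = 0.19820/0.36926 = 0.5368.
Update on result 2 ('positive'): P(H) ← 0.877·0.5368 / (0.877·0.5368 + 0.221·0.4632) = 0.47074/0.57311 = 0.8214.
Update on result 3 ('negative'): P(H) ← 0.123·0.8214 / (0.123·0.8214 + 0.779·0.1786) = 0.10103/0.24018 = 0.4206.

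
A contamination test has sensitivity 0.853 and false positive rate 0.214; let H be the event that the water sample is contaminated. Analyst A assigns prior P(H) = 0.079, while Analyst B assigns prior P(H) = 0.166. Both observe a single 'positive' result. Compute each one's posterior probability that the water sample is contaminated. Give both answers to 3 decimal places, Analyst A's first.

The likelihood ratio for a 'positive' result is 0.853/0.214 = 3.9860.
Analyst A: prior odds 0.079/0.921 = 0.085776; posterior odds 0.34190; posterior probability 0.255.
Analyst B: prior odds 0.166/0.834 = 0.19904; posterior odds 0.79337; posterior probability 0.442.

Analyst A: 0.255; Analyst B: 0.442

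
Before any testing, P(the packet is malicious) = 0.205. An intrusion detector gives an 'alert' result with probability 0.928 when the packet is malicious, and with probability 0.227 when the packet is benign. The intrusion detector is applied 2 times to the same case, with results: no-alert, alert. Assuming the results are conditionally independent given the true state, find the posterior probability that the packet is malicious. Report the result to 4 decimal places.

Posterior P(H) ≈ 0.0894

Let H be the event that the packet is malicious; start with P(H) = 0.205. P('alert'|H) = 0.928, P('alert'|¬H) = 0.227.
Update on result 1 ('no-alert'): P(H) ← 0.072·0.2050 / (0.072·0.2050 + 0.773·0.7950) = 0.014760/0.62930 = 0.0235.
Update on result 2 ('alert'): P(H) ← 0.928·0.0235 / (0.928·0.0235 + 0.227·0.9765) = 0.021766/0.24344 = 0.0894.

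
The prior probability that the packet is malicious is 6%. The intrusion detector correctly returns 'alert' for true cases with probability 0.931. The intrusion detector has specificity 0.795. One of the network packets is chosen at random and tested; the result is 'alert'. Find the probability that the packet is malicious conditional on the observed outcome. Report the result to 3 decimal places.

Let H be the event that the packet is malicious. P(H) = 0.06, so P(¬H) = 0.94. With E the 'alert' result, P(E|H) = 0.931 and P(E|¬H) = 0.205.
P(E) = 0.931·0.06 + 0.205·0.94 = 0.055860 + 0.19270 = 0.24856.
By Bayes' theorem, P(H|E) = 0.055860 / 0.24856 = 0.225.

P(H | E) ≈ 0.225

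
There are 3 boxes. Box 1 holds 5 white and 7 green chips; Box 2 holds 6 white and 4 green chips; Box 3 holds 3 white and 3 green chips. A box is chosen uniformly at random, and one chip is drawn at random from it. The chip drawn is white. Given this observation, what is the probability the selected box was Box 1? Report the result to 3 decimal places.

Posterior probability ≈ 0.275

Tabulate prior·likelihood by source: [1] prior 0.333333, lik 0.4167, product 0.1389; [2] prior 0.333333, lik 0.6, product 0.2000; [3] prior 0.333333, lik 0.5, product 0.1667.
Normalizing constant = 0.50556; the posterior for Box 1 is its product over the sum, 0.1389/0.50556 = 0.275.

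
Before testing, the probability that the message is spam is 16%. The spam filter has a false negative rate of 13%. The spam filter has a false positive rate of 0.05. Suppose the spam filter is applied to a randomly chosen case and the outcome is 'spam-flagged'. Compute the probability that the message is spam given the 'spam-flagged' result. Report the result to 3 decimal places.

P(H | E) ≈ 0.768

Let H be the event that the message is spam. P(H) = 0.16, so P(¬H) = 0.84. With E the 'spam-flagged' result, P(E|H) = 0.87 and P(E|¬H) = 0.05.
P(E) = 0.87·0.16 + 0.05·0.84 = 0.13920 + 0.042000 = 0.18120.
By Bayes' theorem, P(H|E) = 0.13920 / 0.18120 = 0.768.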